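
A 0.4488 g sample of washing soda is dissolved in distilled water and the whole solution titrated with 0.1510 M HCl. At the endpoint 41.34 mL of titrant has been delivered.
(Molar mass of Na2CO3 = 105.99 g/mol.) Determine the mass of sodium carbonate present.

0.3308 g

Na2CO3 + 2 HCl → 2 NaCl + H2O + CO2
n(HCl) = 0.04134 L × 0.1510 mol/L = 6.242 × 10^-3 mol
From the 1:2 ratio, n(Na2CO3) = 1/2 × 6.242 × 10^-3 = 3.121 × 10^-3 mol
mass of Na2CO3 = 3.121 × 10^-3 × 105.99 g/mol = 0.3308 g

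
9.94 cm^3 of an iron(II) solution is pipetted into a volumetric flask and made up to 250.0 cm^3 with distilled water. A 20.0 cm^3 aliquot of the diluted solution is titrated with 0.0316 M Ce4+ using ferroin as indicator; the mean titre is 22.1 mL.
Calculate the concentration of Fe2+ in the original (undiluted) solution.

Ce^4+ + Fe^2+ → Ce^3+ + Fe^3+
n(Ce4+) = 0.0221 × 0.0316 = 6.98 × 10^-4 mol
n(Fe2+) in the aliquot = 6.98 × 10^-4 mol (1:1 ratio)
[Fe2+]_dilute = 6.98 × 10^-4 / 0.0200 = 0.0349 mol/L
Dilution factor = 250.0 / 9.94 = 25.15
[Fe2+]_stock = 0.0349 × 25.15 = 0.878 mol/L

0.878 M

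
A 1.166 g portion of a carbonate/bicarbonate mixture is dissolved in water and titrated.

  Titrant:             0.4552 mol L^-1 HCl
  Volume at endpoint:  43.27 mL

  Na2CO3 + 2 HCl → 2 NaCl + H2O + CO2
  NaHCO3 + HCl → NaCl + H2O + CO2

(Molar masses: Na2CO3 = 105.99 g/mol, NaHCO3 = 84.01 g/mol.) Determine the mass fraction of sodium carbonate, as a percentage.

71.62 %

n(HCl) = 0.04327 × 0.4552 = 0.01970 mol
Let x = n(Na2CO3), y = n(NaHCO3).
Titrant: 2x + 1y = 0.01970;  mass: 105.99x + 84.01y = 1.166
Solving, x = 7.878 × 10^-3 mol, y = 3.940 × 10^-3 mol
mass of Na2CO3 = 7.878 × 10^-3 × 105.99 = 0.8350 g
% Na2CO3 = 0.8350 / 1.166 × 100 = 71.62 %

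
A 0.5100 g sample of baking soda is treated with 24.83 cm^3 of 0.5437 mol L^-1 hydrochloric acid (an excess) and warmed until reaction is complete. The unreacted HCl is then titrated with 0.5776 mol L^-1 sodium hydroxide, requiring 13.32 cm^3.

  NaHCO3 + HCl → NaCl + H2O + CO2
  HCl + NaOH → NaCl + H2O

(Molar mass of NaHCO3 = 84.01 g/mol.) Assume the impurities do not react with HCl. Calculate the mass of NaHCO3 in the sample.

n(HCl) added = 0.02483 × 0.5437 = 0.01350 mol
n(NaOH) used in back-titration = 0.01332 × 0.5776 = 7.694 × 10^-3 mol
n(HCl) left over = 7.694 × 10^-3 mol (1:1 ratio)
n(HCl) consumed by analyte = 0.01350 − 7.694 × 10^-3 = 5.806 × 10^-3 mol
n(NaHCO3) = 5.806 × 10^-3 mol (1:1 ratio)
mass of NaHCO3 = 5.806 × 10^-3 × 84.01 = 0.4878 g

0.4878 g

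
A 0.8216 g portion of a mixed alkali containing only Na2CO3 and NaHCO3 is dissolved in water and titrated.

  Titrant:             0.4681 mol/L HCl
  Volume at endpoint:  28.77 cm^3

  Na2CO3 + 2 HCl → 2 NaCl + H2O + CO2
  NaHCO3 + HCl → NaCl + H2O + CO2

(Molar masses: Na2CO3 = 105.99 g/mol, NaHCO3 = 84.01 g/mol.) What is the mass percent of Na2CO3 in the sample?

n(HCl) = 0.02877 × 0.4681 = 0.01347 mol
Let x = n(Na2CO3), y = n(NaHCO3).
Titrant: 2x + 1y = 0.01347;  mass: 105.99x + 84.01y = 0.8216
Solving, x = 4.994 × 10^-3 mol, y = 3.479 × 10^-3 mol
mass of Na2CO3 = 4.994 × 10^-3 × 105.99 = 0.5293 g
% Na2CO3 = 0.5293 / 0.8216 × 100 = 64.43 %

64.43 %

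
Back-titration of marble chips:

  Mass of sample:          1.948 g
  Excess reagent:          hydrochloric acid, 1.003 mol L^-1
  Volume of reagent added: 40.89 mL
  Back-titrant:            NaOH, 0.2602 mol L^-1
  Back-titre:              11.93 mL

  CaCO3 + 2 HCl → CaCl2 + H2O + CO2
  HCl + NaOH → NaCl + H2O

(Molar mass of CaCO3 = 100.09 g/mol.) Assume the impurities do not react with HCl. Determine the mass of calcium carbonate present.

n(HCl) added = 0.04089 × 1.003 = 0.04101 mol
n(NaOH) used in back-titration = 0.01193 × 0.2602 = 3.104 × 10^-3 mol
n(HCl) left over = 3.104 × 10^-3 mol (1:1 ratio)
n(HCl) consumed by analyte = 0.04101 − 3.104 × 10^-3 = 0.03791 mol
From the 1:2 ratio, n(CaCO3) = 1/2 × 0.03791 = 0.01895 mol
mass of CaCO3 = 0.01895 × 100.09 = 1.897 g

1.897 g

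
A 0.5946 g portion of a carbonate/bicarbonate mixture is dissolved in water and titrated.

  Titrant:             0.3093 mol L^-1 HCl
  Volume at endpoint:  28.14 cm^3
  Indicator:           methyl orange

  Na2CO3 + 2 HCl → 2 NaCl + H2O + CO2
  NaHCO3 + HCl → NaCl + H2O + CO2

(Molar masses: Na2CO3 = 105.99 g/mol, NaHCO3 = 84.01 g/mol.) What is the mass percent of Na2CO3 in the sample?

39.25 %

n(HCl) = 0.02814 × 0.3093 = 8.704 × 10^-3 mol
Let x = n(Na2CO3), y = n(NaHCO3).
Titrant: 2x + 1y = 8.704 × 10^-3;  mass: 105.99x + 84.01y = 0.5946
Solving, x = 2.202 × 10^-3 mol, y = 4.299 × 10^-3 mol
mass of Na2CO3 = 2.202 × 10^-3 × 105.99 = 0.2334 g
% Na2CO3 = 0.2334 / 0.5946 × 100 = 39.25 %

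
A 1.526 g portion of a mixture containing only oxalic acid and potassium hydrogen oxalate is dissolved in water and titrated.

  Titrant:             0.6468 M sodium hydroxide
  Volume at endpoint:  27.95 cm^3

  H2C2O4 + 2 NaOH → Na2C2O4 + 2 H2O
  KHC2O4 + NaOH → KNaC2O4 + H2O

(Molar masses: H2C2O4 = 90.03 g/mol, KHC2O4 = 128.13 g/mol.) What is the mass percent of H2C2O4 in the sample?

28.05 %

n(NaOH) = 0.02795 × 0.6468 = 0.01808 mol
Let x = n(H2C2O4), y = n(KHC2O4).
Titrant: 2x + 1y = 0.01808;  mass: 90.03x + 128.13y = 1.526
Solving, x = 4.755 × 10^-3 mol, y = 8.569 × 10^-3 mol
mass of H2C2O4 = 4.755 × 10^-3 × 90.03 = 0.4280 g
% H2C2O4 = 0.4280 / 1.526 × 100 = 28.05 %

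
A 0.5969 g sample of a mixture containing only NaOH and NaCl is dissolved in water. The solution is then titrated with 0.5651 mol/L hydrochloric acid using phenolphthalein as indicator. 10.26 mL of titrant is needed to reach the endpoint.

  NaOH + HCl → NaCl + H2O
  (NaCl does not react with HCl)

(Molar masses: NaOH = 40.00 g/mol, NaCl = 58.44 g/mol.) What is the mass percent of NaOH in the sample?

38.85 %

n(HCl) = 0.01026 × 0.5651 = 5.798 × 10^-3 mol
Let x = n(NaOH), y = n(NaCl).
Titrant: 1x = 5.798 × 10^-3;  mass: 40.00x + 58.44y = 0.5969
Solving, x = 5.798 × 10^-3 mol, y = 6.245 × 10^-3 mol
mass of NaOH = 5.798 × 10^-3 × 40.00 = 0.2319 g
% NaOH = 0.2319 / 0.5969 × 100 = 38.85 %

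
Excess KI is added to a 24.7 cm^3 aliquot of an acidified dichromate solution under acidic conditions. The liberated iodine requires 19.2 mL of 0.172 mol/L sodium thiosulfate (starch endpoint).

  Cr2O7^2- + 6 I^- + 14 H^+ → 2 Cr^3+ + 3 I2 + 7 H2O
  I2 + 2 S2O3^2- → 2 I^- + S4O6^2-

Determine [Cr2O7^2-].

0.0223 mol/L

n(S2O3^2-) = 0.0192 × 0.172 = 3.30 × 10^-3 mol
n(I2) = n(S2O3^2-)/2 = 1.65 × 10^-3 mol
From the 1:3 ratio, n(Cr2O7^2-) in the aliquot = 1/3 × 1.65 × 10^-3 = 5.50 × 10^-4 mol
[Cr2O7^2-] = 5.50 × 10^-4 / 0.0247 = 0.0223 mol/L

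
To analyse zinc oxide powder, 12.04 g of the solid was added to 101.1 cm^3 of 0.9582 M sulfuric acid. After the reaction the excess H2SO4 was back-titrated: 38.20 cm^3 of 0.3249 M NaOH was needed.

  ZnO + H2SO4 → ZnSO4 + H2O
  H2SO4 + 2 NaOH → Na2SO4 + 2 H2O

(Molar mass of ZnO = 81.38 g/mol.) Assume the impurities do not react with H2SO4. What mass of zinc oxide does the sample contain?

n(H2SO4) added = 0.1011 × 0.9582 = 0.09687 mol
n(NaOH) used in back-titration = 0.03820 × 0.3249 = 0.01241 mol
From the 1:2 ratio, n(H2SO4) left over = 1/2 × 0.01241 = 6.206 × 10^-3 mol
n(H2SO4) consumed by analyte = 0.09687 − 6.206 × 10^-3 = 0.09067 mol
n(ZnO) = 0.09067 mol (1:1 ratio)
mass of ZnO = 0.09067 × 81.38 = 7.379 g

7.379 g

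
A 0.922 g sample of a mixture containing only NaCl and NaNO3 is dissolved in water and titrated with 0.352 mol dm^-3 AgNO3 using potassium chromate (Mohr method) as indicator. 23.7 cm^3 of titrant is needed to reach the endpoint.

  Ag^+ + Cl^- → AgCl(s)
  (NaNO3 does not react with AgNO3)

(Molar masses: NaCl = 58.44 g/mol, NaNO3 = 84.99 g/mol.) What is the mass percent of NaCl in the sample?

52.9 %

n(AgNO3) = 0.0237 × 0.352 = 8.34 × 10^-3 mol
Let x = n(NaCl), y = n(NaNO3).
Titrant: 1x = 8.34 × 10^-3;  mass: 58.44x + 84.99y = 0.922
Solving, x = 8.34 × 10^-3 mol, y = 5.11 × 10^-3 mol
mass of NaCl = 8.34 × 10^-3 × 58.44 = 0.488 g
% NaCl = 0.488 / 0.922 × 100 = 52.9 %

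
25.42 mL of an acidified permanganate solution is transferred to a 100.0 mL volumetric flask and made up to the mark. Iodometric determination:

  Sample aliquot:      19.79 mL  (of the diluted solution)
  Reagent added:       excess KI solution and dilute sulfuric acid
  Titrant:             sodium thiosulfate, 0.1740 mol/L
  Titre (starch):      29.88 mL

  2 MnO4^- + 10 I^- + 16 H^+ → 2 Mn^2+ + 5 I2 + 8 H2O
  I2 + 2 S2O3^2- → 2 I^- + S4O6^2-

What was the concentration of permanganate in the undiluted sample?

n(S2O3^2-) = 0.02988 × 0.1740 = 5.199 × 10^-3 mol
n(I2) = n(S2O3^2-)/2 = 2.600 × 10^-3 mol
From the 2:5 ratio, n(MnO4^-) in the aliquot = 2/5 × 2.600 × 10^-3 = 1.040 × 10^-3 mol
[MnO4^-]_dilute = 1.040 × 10^-3 / 0.01979 = 0.05254 mol/L
[MnO4^-]_original = 0.05254 × 100.0/25.42 = 0.2067 mol/L

0.2067 mol/L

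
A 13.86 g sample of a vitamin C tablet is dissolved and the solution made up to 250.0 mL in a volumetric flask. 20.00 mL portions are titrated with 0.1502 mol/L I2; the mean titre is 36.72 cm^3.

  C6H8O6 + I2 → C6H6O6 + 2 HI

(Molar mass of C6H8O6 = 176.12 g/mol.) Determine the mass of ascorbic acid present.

n(I2) per titration = 0.03672 × 0.1502 = 5.515 × 10^-3 mol
n(C6H8O6) in each aliquot = 5.515 × 10^-3 mol (1:1 ratio)
n(C6H8O6) in the whole flask = 5.515 × 10^-3 × 250.0/20.00 = 0.06894 mol
mass of C6H8O6 = 0.06894 × 176.12 = 12.14 g

12.14 g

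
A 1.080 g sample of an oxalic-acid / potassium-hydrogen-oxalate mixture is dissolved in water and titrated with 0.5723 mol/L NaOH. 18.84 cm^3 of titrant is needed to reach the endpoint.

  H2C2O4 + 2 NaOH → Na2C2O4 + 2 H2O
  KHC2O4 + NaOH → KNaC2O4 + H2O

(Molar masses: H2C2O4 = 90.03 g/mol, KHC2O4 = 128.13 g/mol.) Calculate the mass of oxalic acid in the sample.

0.1633 g

n(NaOH) = 0.01884 × 0.5723 = 0.01078 mol
Let x = n(H2C2O4), y = n(KHC2O4).
Titrant: 2x + 1y = 0.01078;  mass: 90.03x + 128.13y = 1.080
Solving, x = 1.814 × 10^-3 mol, y = 7.154 × 10^-3 mol
mass of H2C2O4 = 1.814 × 10^-3 × 90.03 = 0.1633 g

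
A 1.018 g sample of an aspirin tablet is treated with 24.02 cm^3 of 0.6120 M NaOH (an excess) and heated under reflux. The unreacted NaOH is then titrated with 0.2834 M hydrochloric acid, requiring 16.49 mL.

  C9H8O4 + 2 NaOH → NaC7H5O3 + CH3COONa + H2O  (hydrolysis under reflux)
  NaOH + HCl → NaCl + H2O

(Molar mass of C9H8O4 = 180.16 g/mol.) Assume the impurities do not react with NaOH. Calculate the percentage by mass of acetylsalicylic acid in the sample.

n(NaOH) added = 0.02402 × 0.6120 = 0.01470 mol
n(HCl) used in back-titration = 0.01649 × 0.2834 = 4.673 × 10^-3 mol
n(NaOH) left over = 4.673 × 10^-3 mol (1:1 ratio)
n(NaOH) consumed by analyte = 0.01470 − 4.673 × 10^-3 = 0.01003 mol
From the 1:2 ratio, n(C9H8O4) = 1/2 × 0.01003 = 5.013 × 10^-3 mol
mass of C9H8O4 = 5.013 × 10^-3 × 180.16 = 0.9032 g
% C9H8O4 = 0.9032 / 1.018 × 100 = 88.73 %

88.73 %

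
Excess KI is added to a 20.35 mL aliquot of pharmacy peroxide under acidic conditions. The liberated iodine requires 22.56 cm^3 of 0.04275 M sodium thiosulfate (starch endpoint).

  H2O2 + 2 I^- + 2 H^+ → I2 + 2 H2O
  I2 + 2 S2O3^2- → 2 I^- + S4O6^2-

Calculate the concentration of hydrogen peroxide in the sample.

0.02370 M

n(S2O3^2-) = 0.02256 × 0.04275 = 9.644 × 10^-4 mol
n(I2) = n(S2O3^2-)/2 = 4.822 × 10^-4 mol
n(H2O2) in the aliquot = 4.822 × 10^-4 mol (1:1 ratio)
[H2O2] = 4.822 × 10^-4 / 0.02035 = 0.02370 mol/L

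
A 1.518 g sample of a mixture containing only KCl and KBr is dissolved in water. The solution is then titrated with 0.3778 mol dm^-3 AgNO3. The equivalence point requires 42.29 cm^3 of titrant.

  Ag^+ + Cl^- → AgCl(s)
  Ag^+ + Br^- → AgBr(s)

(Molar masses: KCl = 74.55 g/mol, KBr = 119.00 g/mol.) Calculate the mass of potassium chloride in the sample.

n(AgNO3) = 0.04229 × 0.3778 = 0.01598 mol
Let x = n(KCl), y = n(KBr).
Titrant: 1x + 1y = 0.01598;  mass: 74.55x + 119.00y = 1.518
Solving, x = 8.623 × 10^-3 mol, y = 7.354 × 10^-3 mol
mass of KCl = 8.623 × 10^-3 × 74.55 = 0.6428 g

0.6428 g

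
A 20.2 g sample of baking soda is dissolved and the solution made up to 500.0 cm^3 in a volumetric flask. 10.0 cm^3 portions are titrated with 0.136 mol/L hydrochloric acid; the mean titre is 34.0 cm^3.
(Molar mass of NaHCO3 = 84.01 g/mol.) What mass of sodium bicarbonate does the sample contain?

NaHCO3 + HCl → NaCl + H2O + CO2
n(HCl) per titration = 0.0340 × 0.136 = 4.62 × 10^-3 mol
n(NaHCO3) in each aliquot = 4.62 × 10^-3 mol (1:1 ratio)
n(NaHCO3) in the whole flask = 4.62 × 10^-3 × 500.0/10.0 = 0.231 mol
mass of NaHCO3 = 0.231 × 84.01 = 19.4 g

19.4 g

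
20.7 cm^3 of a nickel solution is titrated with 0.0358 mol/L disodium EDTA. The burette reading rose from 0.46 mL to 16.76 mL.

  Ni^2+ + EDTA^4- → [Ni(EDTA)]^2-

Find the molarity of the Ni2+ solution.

0.0282 mol/L

n(EDTA) = 0.0163 L × 0.0358 mol/L = 5.84 × 10^-4 mol
n(Ni2+) = 5.84 × 10^-4 mol (1:1 mole ratio)
[Ni2+] = 5.84 × 10^-4 mol / 0.0207 L = 0.0282 mol/L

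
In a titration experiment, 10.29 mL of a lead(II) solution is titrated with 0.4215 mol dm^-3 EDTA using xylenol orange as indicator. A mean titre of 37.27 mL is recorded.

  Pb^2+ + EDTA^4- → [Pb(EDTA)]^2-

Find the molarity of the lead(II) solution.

1.527 mol/L

n(EDTA) = 0.03727 L × 0.4215 mol/L = 0.01571 mol
n(Pb2+) = 0.01571 mol (1:1 mole ratio)
[Pb2+] = 0.01571 mol / 0.01029 L = 1.527 mol/L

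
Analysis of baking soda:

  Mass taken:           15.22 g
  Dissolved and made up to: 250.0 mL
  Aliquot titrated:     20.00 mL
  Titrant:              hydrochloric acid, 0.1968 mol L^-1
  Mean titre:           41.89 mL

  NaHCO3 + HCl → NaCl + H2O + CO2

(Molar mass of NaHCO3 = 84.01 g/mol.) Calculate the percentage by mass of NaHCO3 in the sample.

n(HCl) per titration = 0.04189 × 0.1968 = 8.244 × 10^-3 mol
n(NaHCO3) in each aliquot = 8.244 × 10^-3 mol (1:1 ratio)
n(NaHCO3) in the whole flask = 8.244 × 10^-3 × 250.0/20.00 = 0.1030 mol
mass of NaHCO3 = 0.1030 × 84.01 = 8.657 g
% NaHCO3 = 8.657 / 15.22 × 100 = 56.88 %

56.88 %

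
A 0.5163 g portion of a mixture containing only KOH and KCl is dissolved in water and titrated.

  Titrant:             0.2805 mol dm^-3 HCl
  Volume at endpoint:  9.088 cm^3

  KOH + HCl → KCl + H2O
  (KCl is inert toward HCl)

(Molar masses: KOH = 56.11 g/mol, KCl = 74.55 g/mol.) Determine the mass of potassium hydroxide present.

0.1430 g

n(HCl) = 0.009088 × 0.2805 = 2.549 × 10^-3 mol
Let x = n(KOH), y = n(KCl).
Titrant: 1x = 2.549 × 10^-3;  mass: 56.11x + 74.55y = 0.5163
Solving, x = 2.549 × 10^-3 mol, y = 5.007 × 10^-3 mol
mass of KOH = 2.549 × 10^-3 × 56.11 = 0.1430 g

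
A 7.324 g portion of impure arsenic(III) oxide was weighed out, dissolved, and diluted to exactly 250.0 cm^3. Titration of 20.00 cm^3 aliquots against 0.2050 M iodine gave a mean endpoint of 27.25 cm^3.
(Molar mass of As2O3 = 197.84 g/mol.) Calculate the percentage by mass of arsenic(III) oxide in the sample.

94.31 %

As2O3 + 2 I2 + 2 H2O → As2O5 + 4 HI
n(I2) per titration = 0.02725 × 0.2050 = 5.586 × 10^-3 mol
From the 1:2 ratio, n(As2O3) in each aliquot = 1/2 × 5.586 × 10^-3 = 2.793 × 10^-3 mol
n(As2O3) in the whole flask = 2.793 × 10^-3 × 250.0/20.00 = 0.03491 mol
mass of As2O3 = 0.03491 × 197.84 = 6.907 g
% As2O3 = 6.907 / 7.324 × 100 = 94.31 %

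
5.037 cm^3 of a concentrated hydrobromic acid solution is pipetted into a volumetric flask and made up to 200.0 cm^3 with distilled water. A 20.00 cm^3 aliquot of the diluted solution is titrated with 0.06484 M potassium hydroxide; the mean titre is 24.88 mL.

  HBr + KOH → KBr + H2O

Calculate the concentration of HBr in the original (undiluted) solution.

n(KOH) = 0.02488 × 0.06484 = 1.613 × 10^-3 mol
n(HBr) in the aliquot = 1.613 × 10^-3 mol (1:1 ratio)
[HBr]_dilute = 1.613 × 10^-3 / 0.02000 = 0.08066 mol/L
Dilution factor = 200.0 / 5.037 = 39.71
[HBr]_stock = 0.08066 × 39.71 = 3.203 mol/L

3.203 M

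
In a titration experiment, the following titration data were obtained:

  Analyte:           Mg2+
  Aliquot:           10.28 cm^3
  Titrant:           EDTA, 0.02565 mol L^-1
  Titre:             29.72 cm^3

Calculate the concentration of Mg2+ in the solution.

Mg^2+ + EDTA^4- → [Mg(EDTA)]^2-
n(EDTA) = 0.02972 L × 0.02565 mol/L = 7.623 × 10^-4 mol
n(Mg2+) = 7.623 × 10^-4 mol (1:1 mole ratio)
[Mg2+] = 7.623 × 10^-4 mol / 0.01028 L = 0.07416 mol/L

0.07416 mol/L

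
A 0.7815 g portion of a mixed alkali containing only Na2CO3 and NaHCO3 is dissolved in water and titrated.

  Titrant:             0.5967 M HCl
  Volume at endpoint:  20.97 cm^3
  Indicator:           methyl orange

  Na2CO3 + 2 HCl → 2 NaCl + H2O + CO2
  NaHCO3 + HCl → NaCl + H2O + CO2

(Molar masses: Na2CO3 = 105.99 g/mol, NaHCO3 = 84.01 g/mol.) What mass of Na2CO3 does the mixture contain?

n(HCl) = 0.02097 × 0.5967 = 0.01251 mol
Let x = n(Na2CO3), y = n(NaHCO3).
Titrant: 2x + 1y = 0.01251;  mass: 105.99x + 84.01y = 0.7815
Solving, x = 4.348 × 10^-3 mol, y = 3.817 × 10^-3 mol
mass of Na2CO3 = 4.348 × 10^-3 × 105.99 = 0.4608 g

0.4608 g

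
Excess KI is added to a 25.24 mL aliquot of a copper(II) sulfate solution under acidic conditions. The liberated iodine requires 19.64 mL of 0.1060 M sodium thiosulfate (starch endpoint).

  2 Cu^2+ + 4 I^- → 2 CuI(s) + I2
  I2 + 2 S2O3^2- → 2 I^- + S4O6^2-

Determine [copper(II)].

0.08248 M

n(S2O3^2-) = 0.01964 × 0.1060 = 2.082 × 10^-3 mol
n(I2) = n(S2O3^2-)/2 = 1.041 × 10^-3 mol
From the 2:1 ratio, n(Cu2+) in the aliquot = 2/1 × 1.041 × 10^-3 = 2.082 × 10^-3 mol
[Cu2+] = 2.082 × 10^-3 / 0.02524 = 0.08248 mol/L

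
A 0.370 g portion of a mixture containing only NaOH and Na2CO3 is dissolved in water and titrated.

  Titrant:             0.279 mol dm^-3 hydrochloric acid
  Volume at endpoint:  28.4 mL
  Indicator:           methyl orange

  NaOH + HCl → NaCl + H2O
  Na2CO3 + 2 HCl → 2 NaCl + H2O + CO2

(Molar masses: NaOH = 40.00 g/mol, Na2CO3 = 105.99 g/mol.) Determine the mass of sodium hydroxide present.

n(HCl) = 0.0284 × 0.279 = 7.92 × 10^-3 mol
Let x = n(NaOH), y = n(Na2CO3).
Titrant: 1x + 2y = 7.92 × 10^-3;  mass: 40.00x + 105.99y = 0.370
Solving, x = 3.84 × 10^-3 mol, y = 2.04 × 10^-3 mol
mass of NaOH = 3.84 × 10^-3 × 40.00 = 0.154 g

0.154 g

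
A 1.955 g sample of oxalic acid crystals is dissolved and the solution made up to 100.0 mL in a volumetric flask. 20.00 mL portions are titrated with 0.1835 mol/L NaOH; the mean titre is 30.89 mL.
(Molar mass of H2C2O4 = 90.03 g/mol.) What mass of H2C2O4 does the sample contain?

1.276 g

H2C2O4 + 2 NaOH → Na2C2O4 + 2 H2O
n(NaOH) per titration = 0.03089 × 0.1835 = 5.668 × 10^-3 mol
From the 1:2 ratio, n(H2C2O4) in each aliquot = 1/2 × 5.668 × 10^-3 = 2.834 × 10^-3 mol
n(H2C2O4) in the whole flask = 2.834 × 10^-3 × 100.0/20.00 = 0.01417 mol
mass of H2C2O4 = 0.01417 × 90.03 = 1.276 g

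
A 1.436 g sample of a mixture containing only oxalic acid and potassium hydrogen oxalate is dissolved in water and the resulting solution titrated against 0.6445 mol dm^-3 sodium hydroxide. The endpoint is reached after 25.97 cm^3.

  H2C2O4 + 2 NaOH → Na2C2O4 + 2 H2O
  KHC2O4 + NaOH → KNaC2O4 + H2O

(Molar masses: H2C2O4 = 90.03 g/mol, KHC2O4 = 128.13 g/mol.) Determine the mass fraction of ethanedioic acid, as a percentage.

26.73 %

n(NaOH) = 0.02597 × 0.6445 = 0.01674 mol
Let x = n(H2C2O4), y = n(KHC2O4).
Titrant: 2x + 1y = 0.01674;  mass: 90.03x + 128.13y = 1.436
Solving, x = 4.263 × 10^-3 mol, y = 8.212 × 10^-3 mol
mass of H2C2O4 = 4.263 × 10^-3 × 90.03 = 0.3838 g
% H2C2O4 = 0.3838 / 1.436 × 100 = 26.73 %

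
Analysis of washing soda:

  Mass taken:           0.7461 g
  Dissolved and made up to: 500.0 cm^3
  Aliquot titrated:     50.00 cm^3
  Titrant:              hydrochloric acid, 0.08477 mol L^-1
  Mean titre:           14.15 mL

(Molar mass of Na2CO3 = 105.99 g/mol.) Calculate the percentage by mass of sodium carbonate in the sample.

85.20 %

Na2CO3 + 2 HCl → 2 NaCl + H2O + CO2
n(HCl) per titration = 0.01415 × 0.08477 = 1.199 × 10^-3 mol
From the 1:2 ratio, n(Na2CO3) in each aliquot = 1/2 × 1.199 × 10^-3 = 5.997 × 10^-4 mol
n(Na2CO3) in the whole flask = 5.997 × 10^-4 × 500.0/50.00 = 5.997 × 10^-3 mol
mass of Na2CO3 = 5.997 × 10^-3 × 105.99 = 0.6357 g
% Na2CO3 = 0.6357 / 0.7461 × 100 = 85.20 %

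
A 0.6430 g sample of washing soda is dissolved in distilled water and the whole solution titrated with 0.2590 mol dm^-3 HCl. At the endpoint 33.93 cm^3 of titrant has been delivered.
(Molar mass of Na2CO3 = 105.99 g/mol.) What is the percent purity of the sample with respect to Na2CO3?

Na2CO3 + 2 HCl → 2 NaCl + H2O + CO2
n(HCl) = 0.03393 L × 0.2590 mol/L = 8.788 × 10^-3 mol
From the 1:2 ratio, n(Na2CO3) = 1/2 × 8.788 × 10^-3 = 4.394 × 10^-3 mol
mass of Na2CO3 = 4.394 × 10^-3 × 105.99 g/mol = 0.4657 g
% Na2CO3 = 0.4657 / 0.6430 × 100 = 72.43 %

72.43 %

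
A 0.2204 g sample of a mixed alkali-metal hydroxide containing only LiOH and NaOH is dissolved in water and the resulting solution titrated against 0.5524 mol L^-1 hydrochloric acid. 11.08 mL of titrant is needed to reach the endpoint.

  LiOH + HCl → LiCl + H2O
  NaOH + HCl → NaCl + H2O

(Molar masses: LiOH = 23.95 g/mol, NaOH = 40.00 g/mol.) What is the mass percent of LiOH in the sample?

n(HCl) = 0.01108 × 0.5524 = 6.121 × 10^-3 mol
Let x = n(LiOH), y = n(NaOH).
Titrant: 1x + 1y = 6.121 × 10^-3;  mass: 23.95x + 40.00y = 0.2204
Solving, x = 1.522 × 10^-3 mol, y = 4.599 × 10^-3 mol
mass of LiOH = 1.522 × 10^-3 × 23.95 = 0.03645 g
% LiOH = 0.03645 / 0.2204 × 100 = 16.54 %

16.54 %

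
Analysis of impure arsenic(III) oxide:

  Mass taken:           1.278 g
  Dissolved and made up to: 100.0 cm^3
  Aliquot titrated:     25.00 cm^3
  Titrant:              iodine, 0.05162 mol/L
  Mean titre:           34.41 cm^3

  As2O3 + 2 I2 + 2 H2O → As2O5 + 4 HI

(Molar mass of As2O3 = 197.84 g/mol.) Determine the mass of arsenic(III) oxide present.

n(I2) per titration = 0.03441 × 0.05162 = 1.776 × 10^-3 mol
From the 1:2 ratio, n(As2O3) in each aliquot = 1/2 × 1.776 × 10^-3 = 8.881 × 10^-4 mol
n(As2O3) in the whole flask = 8.881 × 10^-4 × 100.0/25.00 = 3.552 × 10^-3 mol
mass of As2O3 = 3.552 × 10^-3 × 197.84 = 0.7028 g

0.7028 g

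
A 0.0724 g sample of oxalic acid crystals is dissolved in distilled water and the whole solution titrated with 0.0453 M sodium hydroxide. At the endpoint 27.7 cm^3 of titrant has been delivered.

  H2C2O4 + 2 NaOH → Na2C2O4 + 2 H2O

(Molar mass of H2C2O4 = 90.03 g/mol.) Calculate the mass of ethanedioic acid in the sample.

0.0565 g

n(NaOH) = 0.0277 L × 0.0453 mol/L = 1.25 × 10^-3 mol
From the 1:2 ratio, n(H2C2O4) = 1/2 × 1.25 × 10^-3 = 6.27 × 10^-4 mol
mass of H2C2O4 = 6.27 × 10^-4 × 90.03 g/mol = 0.0565 g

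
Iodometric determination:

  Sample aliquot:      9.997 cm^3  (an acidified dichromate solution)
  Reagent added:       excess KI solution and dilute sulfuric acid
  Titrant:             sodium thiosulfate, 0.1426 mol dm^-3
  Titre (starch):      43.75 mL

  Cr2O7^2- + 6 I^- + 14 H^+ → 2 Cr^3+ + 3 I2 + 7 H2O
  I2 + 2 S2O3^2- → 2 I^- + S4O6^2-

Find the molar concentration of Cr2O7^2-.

0.1040 mol/L

n(S2O3^2-) = 0.04375 × 0.1426 = 6.239 × 10^-3 mol
n(I2) = n(S2O3^2-)/2 = 3.119 × 10^-3 mol
From the 1:3 ratio, n(Cr2O7^2-) in the aliquot = 1/3 × 3.119 × 10^-3 = 1.040 × 10^-3 mol
[Cr2O7^2-] = 1.040 × 10^-3 / 0.009997 = 0.1040 mol/L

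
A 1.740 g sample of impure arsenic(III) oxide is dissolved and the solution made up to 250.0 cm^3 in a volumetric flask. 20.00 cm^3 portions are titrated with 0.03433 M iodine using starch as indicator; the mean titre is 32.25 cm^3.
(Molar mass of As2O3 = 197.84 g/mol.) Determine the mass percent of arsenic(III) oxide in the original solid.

As2O3 + 2 I2 + 2 H2O → As2O5 + 4 HI
n(I2) per titration = 0.03225 × 0.03433 = 1.107 × 10^-3 mol
From the 1:2 ratio, n(As2O3) in each aliquot = 1/2 × 1.107 × 10^-3 = 5.536 × 10^-4 mol
n(As2O3) in the whole flask = 5.536 × 10^-4 × 250.0/20.00 = 6.920 × 10^-3 mol
mass of As2O3 = 6.920 × 10^-3 × 197.84 = 1.369 g
% As2O3 = 1.369 / 1.740 × 100 = 78.68 %

78.68 %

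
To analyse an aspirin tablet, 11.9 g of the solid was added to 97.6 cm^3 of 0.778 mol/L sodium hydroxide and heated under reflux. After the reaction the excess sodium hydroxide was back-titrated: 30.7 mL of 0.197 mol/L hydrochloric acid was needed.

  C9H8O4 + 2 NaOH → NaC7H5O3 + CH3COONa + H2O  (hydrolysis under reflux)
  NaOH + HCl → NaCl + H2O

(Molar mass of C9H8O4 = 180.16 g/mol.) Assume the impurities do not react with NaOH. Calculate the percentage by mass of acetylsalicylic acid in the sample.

52.9 %

n(NaOH) added = 0.0976 × 0.778 = 0.0759 mol
n(HCl) used in back-titration = 0.0307 × 0.197 = 6.05 × 10^-3 mol
n(NaOH) left over = 6.05 × 10^-3 mol (1:1 ratio)
n(NaOH) consumed by analyte = 0.0759 − 6.05 × 10^-3 = 0.0699 mol
From the 1:2 ratio, n(C9H8O4) = 1/2 × 0.0699 = 0.0349 mol
mass of C9H8O4 = 0.0349 × 180.16 = 6.30 g
% C9H8O4 = 6.30 / 11.9 × 100 = 52.9 %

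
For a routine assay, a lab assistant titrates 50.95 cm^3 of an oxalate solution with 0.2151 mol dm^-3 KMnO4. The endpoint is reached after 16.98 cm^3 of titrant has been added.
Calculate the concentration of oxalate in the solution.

0.1792 mol/L

2 MnO4^- + 5 C2O4^2- + 16 H^+ → 2 Mn^2+ + 10 CO2 + 8 H2O
n(KMnO4) = 0.01698 L × 0.2151 mol/L = 3.652 × 10^-3 mol
From the 5:2 mole ratio, n(C2O4^2-) = 5/2 × 3.652 × 10^-3 = 9.131 × 10^-3 mol
[C2O4^2-] = 9.131 × 10^-3 mol / 0.05095 L = 0.1792 mol/L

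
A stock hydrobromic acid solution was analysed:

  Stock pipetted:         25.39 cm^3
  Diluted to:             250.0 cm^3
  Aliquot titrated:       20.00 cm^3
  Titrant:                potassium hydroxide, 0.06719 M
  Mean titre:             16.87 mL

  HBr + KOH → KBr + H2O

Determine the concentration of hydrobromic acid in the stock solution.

n(KOH) = 0.01687 × 0.06719 = 1.133 × 10^-3 mol
n(HBr) in the aliquot = 1.133 × 10^-3 mol (1:1 ratio)
[HBr]_dilute = 1.133 × 10^-3 / 0.02000 = 0.05667 mol/L
Dilution factor = 250.0 / 25.39 = 9.846
[HBr]_stock = 0.05667 × 9.846 = 0.5580 mol/L

0.5580 M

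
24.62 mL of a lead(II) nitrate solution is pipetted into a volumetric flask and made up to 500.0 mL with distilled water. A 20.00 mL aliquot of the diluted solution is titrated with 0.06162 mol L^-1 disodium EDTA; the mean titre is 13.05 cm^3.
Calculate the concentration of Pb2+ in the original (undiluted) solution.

Pb^2+ + EDTA^4- → [Pb(EDTA)]^2-
n(EDTA) = 0.01305 × 0.06162 = 8.041 × 10^-4 mol
n(Pb2+) in the aliquot = 8.041 × 10^-4 mol (1:1 ratio)
[Pb2+]_dilute = 8.041 × 10^-4 / 0.02000 = 0.04021 mol/L
Dilution factor = 500.0 / 24.62 = 20.31
[Pb2+]_stock = 0.04021 × 20.31 = 0.8166 mol/L

0.8166 mol/L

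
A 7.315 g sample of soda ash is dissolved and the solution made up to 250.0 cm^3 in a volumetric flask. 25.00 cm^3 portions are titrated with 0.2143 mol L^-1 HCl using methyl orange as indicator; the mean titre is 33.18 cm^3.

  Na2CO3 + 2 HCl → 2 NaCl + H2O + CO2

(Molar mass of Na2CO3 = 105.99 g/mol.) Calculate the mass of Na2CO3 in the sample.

n(HCl) per titration = 0.03318 × 0.2143 = 7.110 × 10^-3 mol
From the 1:2 ratio, n(Na2CO3) in each aliquot = 1/2 × 7.110 × 10^-3 = 3.555 × 10^-3 mol
n(Na2CO3) in the whole flask = 3.555 × 10^-3 × 250.0/25.00 = 0.03555 mol
mass of Na2CO3 = 0.03555 × 105.99 = 3.768 g

3.768 g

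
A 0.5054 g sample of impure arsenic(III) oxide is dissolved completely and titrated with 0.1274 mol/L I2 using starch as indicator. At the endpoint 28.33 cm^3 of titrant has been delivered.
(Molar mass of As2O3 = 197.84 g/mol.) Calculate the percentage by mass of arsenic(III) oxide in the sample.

70.64 %

As2O3 + 2 I2 + 2 H2O → As2O5 + 4 HI
n(I2) = 0.02833 L × 0.1274 mol/L = 3.609 × 10^-3 mol
From the 1:2 ratio, n(As2O3) = 1/2 × 3.609 × 10^-3 = 1.805 × 10^-3 mol
mass of As2O3 = 1.805 × 10^-3 × 197.84 g/mol = 0.3570 g
% As2O3 = 0.3570 / 0.5054 × 100 = 70.64 %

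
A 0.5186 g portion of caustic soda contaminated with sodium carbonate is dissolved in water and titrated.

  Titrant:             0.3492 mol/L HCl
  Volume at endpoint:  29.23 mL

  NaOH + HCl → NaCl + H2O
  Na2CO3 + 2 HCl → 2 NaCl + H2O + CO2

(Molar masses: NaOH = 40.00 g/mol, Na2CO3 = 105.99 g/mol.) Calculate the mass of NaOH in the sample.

0.06872 g

n(HCl) = 0.02923 × 0.3492 = 0.01021 mol
Let x = n(NaOH), y = n(Na2CO3).
Titrant: 1x + 2y = 0.01021;  mass: 40.00x + 105.99y = 0.5186
Solving, x = 1.718 × 10^-3 mol, y = 4.245 × 10^-3 mol
mass of NaOH = 1.718 × 10^-3 × 40.00 = 0.06872 g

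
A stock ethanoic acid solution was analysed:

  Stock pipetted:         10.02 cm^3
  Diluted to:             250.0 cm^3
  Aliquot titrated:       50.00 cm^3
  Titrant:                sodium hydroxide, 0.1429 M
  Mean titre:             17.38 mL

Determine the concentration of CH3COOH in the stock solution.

CH3COOH + NaOH → CH3COONa + H2O
n(NaOH) = 0.01738 × 0.1429 = 2.484 × 10^-3 mol
n(CH3COOH) in the aliquot = 2.484 × 10^-3 mol (1:1 ratio)
[CH3COOH]_dilute = 2.484 × 10^-3 / 0.05000 = 0.04967 mol/L
Dilution factor = 250.0 / 10.02 = 24.95
[CH3COOH]_stock = 0.04967 × 24.95 = 1.239 mol/L

1.239 M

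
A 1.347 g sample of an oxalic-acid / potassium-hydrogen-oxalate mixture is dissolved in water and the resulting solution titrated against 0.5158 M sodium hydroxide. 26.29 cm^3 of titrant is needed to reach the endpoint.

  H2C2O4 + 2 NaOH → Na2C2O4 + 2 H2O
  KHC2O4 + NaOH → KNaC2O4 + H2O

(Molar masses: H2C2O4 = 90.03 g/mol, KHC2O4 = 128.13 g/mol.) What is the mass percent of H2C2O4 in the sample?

15.70 %

n(NaOH) = 0.02629 × 0.5158 = 0.01356 mol
Let x = n(H2C2O4), y = n(KHC2O4).
Titrant: 2x + 1y = 0.01356;  mass: 90.03x + 128.13y = 1.347
Solving, x = 2.349 × 10^-3 mol, y = 8.862 × 10^-3 mol
mass of H2C2O4 = 2.349 × 10^-3 × 90.03 = 0.2115 g
% H2C2O4 = 0.2115 / 1.347 × 100 = 15.70 %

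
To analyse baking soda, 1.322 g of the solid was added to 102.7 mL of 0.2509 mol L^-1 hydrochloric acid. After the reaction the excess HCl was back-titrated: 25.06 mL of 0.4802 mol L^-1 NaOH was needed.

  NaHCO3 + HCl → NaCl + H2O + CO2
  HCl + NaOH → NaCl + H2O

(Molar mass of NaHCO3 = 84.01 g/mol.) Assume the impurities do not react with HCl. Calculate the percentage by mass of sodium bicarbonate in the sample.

87.27 %

n(HCl) added = 0.1027 × 0.2509 = 0.02577 mol
n(NaOH) used in back-titration = 0.02506 × 0.4802 = 0.01203 mol
n(HCl) left over = 0.01203 mol (1:1 ratio)
n(HCl) consumed by analyte = 0.02577 − 0.01203 = 0.01373 mol
n(NaHCO3) = 0.01373 mol (1:1 ratio)
mass of NaHCO3 = 0.01373 × 84.01 = 1.154 g
% NaHCO3 = 1.154 / 1.322 × 100 = 87.27 %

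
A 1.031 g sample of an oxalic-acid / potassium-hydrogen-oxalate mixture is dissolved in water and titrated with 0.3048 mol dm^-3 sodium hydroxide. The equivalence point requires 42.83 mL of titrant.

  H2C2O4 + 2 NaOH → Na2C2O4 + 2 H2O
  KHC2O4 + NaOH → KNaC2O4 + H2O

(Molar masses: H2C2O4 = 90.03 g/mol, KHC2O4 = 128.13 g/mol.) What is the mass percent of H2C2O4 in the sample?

n(NaOH) = 0.04283 × 0.3048 = 0.01305 mol
Let x = n(H2C2O4), y = n(KHC2O4).
Titrant: 2x + 1y = 0.01305;  mass: 90.03x + 128.13y = 1.031
Solving, x = 3.860 × 10^-3 mol, y = 5.334 × 10^-3 mol
mass of H2C2O4 = 3.860 × 10^-3 × 90.03 = 0.3475 g
% H2C2O4 = 0.3475 / 1.031 × 100 = 33.71 %

33.71 %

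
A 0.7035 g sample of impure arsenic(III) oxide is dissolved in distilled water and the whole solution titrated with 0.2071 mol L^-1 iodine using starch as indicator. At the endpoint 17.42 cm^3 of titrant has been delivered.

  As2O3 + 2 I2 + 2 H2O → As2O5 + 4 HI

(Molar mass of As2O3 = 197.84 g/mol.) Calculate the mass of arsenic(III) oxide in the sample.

n(I2) = 0.01742 L × 0.2071 mol/L = 3.608 × 10^-3 mol
From the 1:2 ratio, n(As2O3) = 1/2 × 3.608 × 10^-3 = 1.804 × 10^-3 mol
mass of As2O3 = 1.804 × 10^-3 × 197.84 g/mol = 0.3569 g

0.3569 g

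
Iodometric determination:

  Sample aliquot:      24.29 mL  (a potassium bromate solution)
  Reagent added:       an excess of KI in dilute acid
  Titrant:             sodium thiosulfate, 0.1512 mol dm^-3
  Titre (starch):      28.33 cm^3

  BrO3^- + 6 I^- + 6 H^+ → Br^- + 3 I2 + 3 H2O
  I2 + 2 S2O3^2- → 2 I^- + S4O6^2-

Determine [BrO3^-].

n(S2O3^2-) = 0.02833 × 0.1512 = 4.283 × 10^-3 mol
n(I2) = n(S2O3^2-)/2 = 2.142 × 10^-3 mol
From the 1:3 ratio, n(BrO3^-) in the aliquot = 1/3 × 2.142 × 10^-3 = 7.139 × 10^-4 mol
[BrO3^-] = 7.139 × 10^-4 / 0.02429 = 0.02939 mol/L

0.02939 mol/L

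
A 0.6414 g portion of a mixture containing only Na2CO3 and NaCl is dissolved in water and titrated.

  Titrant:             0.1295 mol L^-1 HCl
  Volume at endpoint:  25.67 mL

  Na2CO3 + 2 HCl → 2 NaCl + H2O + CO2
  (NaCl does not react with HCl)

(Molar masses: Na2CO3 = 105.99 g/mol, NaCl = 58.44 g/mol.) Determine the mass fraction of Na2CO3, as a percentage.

27.47 %

n(HCl) = 0.02567 × 0.1295 = 3.324 × 10^-3 mol
Let x = n(Na2CO3), y = n(NaCl).
Titrant: 2x = 3.324 × 10^-3;  mass: 105.99x + 58.44y = 0.6414
Solving, x = 1.662 × 10^-3 mol, y = 7.961 × 10^-3 mol
mass of Na2CO3 = 1.662 × 10^-3 × 105.99 = 0.1762 g
% Na2CO3 = 0.1762 / 0.6414 × 100 = 27.47 %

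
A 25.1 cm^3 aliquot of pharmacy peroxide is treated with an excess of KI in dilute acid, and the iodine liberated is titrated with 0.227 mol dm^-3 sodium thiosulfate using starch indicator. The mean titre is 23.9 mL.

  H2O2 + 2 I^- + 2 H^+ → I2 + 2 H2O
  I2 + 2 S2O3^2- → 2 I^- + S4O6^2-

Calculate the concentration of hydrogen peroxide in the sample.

n(S2O3^2-) = 0.0239 × 0.227 = 5.43 × 10^-3 mol
n(I2) = n(S2O3^2-)/2 = 2.71 × 10^-3 mol
n(H2O2) in the aliquot = 2.71 × 10^-3 mol (1:1 ratio)
[H2O2] = 2.71 × 10^-3 / 0.0251 = 0.108 mol/L

0.108 mol/L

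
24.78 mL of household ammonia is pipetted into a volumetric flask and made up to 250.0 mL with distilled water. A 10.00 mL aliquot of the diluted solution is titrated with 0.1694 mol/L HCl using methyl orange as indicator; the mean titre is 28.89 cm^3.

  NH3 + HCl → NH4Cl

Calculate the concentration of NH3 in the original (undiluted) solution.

n(HCl) = 0.02889 × 0.1694 = 4.894 × 10^-3 mol
n(NH3) in the aliquot = 4.894 × 10^-3 mol (1:1 ratio)
[NH3]_dilute = 4.894 × 10^-3 / 0.01000 = 0.4894 mol/L
Dilution factor = 250.0 / 24.78 = 10.09
[NH3]_stock = 0.4894 × 10.09 = 4.937 mol/L

4.937 mol/L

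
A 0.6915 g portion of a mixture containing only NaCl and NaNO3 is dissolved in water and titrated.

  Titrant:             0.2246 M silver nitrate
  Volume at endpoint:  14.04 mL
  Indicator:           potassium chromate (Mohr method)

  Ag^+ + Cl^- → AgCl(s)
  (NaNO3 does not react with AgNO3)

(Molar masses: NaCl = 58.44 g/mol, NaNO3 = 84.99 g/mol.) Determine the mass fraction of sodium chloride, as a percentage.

26.65 %

n(AgNO3) = 0.01404 × 0.2246 = 3.153 × 10^-3 mol
Let x = n(NaCl), y = n(NaNO3).
Titrant: 1x = 3.153 × 10^-3;  mass: 58.44x + 84.99y = 0.6915
Solving, x = 3.153 × 10^-3 mol, y = 5.968 × 10^-3 mol
mass of NaCl = 3.153 × 10^-3 × 58.44 = 0.1843 g
% NaCl = 0.1843 / 0.6915 × 100 = 26.65 %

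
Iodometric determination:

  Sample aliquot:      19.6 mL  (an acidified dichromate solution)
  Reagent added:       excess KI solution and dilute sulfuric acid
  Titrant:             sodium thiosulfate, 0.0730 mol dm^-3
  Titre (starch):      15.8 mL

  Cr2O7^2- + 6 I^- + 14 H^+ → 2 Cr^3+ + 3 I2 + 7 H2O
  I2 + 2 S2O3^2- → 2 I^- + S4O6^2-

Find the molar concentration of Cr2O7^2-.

0.00981 mol/L

n(S2O3^2-) = 0.0158 × 0.0730 = 1.15 × 10^-3 mol
n(I2) = n(S2O3^2-)/2 = 5.77 × 10^-4 mol
From the 1:3 ratio, n(Cr2O7^2-) in the aliquot = 1/3 × 5.77 × 10^-4 = 1.92 × 10^-4 mol
[Cr2O7^2-] = 1.92 × 10^-4 / 0.0196 = 0.00981 mol/L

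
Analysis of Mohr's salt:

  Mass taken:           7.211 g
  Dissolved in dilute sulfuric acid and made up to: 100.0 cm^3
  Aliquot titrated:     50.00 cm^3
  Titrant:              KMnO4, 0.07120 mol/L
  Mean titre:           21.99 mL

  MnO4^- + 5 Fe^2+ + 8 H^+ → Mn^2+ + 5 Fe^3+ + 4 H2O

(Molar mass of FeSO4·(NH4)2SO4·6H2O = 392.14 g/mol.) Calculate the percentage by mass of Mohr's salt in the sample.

n(KMnO4) per titration = 0.02199 × 0.07120 = 1.566 × 10^-3 mol
From the 5:1 ratio, n(FeSO4·(NH4)2SO4·6H2O) in each aliquot = 5/1 × 1.566 × 10^-3 = 7.828 × 10^-3 mol
n(FeSO4·(NH4)2SO4·6H2O) in the whole flask = 7.828 × 10^-3 × 100.0/50.00 = 0.01566 mol
mass of FeSO4·(NH4)2SO4·6H2O = 0.01566 × 392.14 = 6.140 g
% FeSO4·(NH4)2SO4·6H2O = 6.140 / 7.211 × 100 = 85.14 %

85.14 %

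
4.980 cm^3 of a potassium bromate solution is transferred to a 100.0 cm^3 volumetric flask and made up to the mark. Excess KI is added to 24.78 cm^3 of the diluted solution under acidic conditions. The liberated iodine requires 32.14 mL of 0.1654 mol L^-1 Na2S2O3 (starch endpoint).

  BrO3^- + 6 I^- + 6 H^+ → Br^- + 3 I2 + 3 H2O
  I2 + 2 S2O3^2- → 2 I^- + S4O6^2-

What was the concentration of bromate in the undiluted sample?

0.7180 mol/L

n(S2O3^2-) = 0.03214 × 0.1654 = 5.316 × 10^-3 mol
n(I2) = n(S2O3^2-)/2 = 2.658 × 10^-3 mol
From the 1:3 ratio, n(BrO3^-) in the aliquot = 1/3 × 2.658 × 10^-3 = 8.860 × 10^-4 mol
[BrO3^-]_dilute = 8.860 × 10^-4 / 0.02478 = 0.03575 mol/L
[BrO3^-]_original = 0.03575 × 100.0/4.980 = 0.7180 mol/L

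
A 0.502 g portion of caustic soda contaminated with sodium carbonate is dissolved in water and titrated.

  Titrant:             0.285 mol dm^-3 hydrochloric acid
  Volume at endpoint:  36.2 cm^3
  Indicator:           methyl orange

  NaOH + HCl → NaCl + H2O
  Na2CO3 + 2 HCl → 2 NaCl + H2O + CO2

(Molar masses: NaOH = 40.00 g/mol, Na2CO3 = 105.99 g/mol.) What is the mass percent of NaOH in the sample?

n(HCl) = 0.0362 × 0.285 = 0.0103 mol
Let x = n(NaOH), y = n(Na2CO3).
Titrant: 1x + 2y = 0.0103;  mass: 40.00x + 105.99y = 0.502
Solving, x = 3.44 × 10^-3 mol, y = 3.44 × 10^-3 mol
mass of NaOH = 3.44 × 10^-3 × 40.00 = 0.138 g
% NaOH = 0.138 / 0.502 × 100 = 27.4 %

27.4 %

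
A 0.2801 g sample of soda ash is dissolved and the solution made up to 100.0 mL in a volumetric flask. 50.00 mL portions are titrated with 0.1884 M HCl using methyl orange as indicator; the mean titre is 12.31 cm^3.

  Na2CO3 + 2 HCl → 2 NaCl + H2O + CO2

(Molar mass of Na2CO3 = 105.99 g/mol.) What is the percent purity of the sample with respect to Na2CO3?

87.76 %

n(HCl) per titration = 0.01231 × 0.1884 = 2.319 × 10^-3 mol
From the 1:2 ratio, n(Na2CO3) in each aliquot = 1/2 × 2.319 × 10^-3 = 1.160 × 10^-3 mol
n(Na2CO3) in the whole flask = 1.160 × 10^-3 × 100.0/50.00 = 2.319 × 10^-3 mol
mass of Na2CO3 = 2.319 × 10^-3 × 105.99 = 0.2458 g
% Na2CO3 = 0.2458 / 0.2801 × 100 = 87.76 %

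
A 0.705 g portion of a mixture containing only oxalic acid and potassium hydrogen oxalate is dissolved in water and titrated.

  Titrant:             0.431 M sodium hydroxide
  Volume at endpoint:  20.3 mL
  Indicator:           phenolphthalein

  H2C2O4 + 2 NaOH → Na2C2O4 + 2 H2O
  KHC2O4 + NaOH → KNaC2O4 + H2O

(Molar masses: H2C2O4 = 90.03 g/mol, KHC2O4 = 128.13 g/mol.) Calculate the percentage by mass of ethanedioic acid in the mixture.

32.0 %

n(NaOH) = 0.0203 × 0.431 = 8.75 × 10^-3 mol
Let x = n(H2C2O4), y = n(KHC2O4).
Titrant: 2x + 1y = 8.75 × 10^-3;  mass: 90.03x + 128.13y = 0.705
Solving, x = 2.50 × 10^-3 mol, y = 3.74 × 10^-3 mol
mass of H2C2O4 = 2.50 × 10^-3 × 90.03 = 0.225 g
% H2C2O4 = 0.225 / 0.705 × 100 = 32.0 %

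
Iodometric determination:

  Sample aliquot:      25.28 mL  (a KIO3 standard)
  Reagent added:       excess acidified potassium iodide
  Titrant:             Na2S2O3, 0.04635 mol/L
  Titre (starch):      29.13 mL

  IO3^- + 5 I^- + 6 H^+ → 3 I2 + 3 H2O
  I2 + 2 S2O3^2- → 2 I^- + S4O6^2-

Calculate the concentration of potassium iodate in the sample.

0.008901 mol/L

n(S2O3^2-) = 0.02913 × 0.04635 = 1.350 × 10^-3 mol
n(I2) = n(S2O3^2-)/2 = 6.751 × 10^-4 mol
From the 1:3 ratio, n(IO3^-) in the aliquot = 1/3 × 6.751 × 10^-4 = 2.250 × 10^-4 mol
[IO3^-] = 2.250 × 10^-4 / 0.02528 = 0.008901 mol/L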